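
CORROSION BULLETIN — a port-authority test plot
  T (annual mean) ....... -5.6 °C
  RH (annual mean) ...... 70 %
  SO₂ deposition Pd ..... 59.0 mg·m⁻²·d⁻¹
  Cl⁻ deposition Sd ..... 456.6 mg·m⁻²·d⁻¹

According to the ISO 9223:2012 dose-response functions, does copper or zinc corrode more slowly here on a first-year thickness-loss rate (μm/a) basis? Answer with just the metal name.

copper

copper: f(T) = +0.126·(T−10) [T≤10 °C] = -1.9656
  sulphur-dioxide contribution → 0.1333 μm/a
  chloride contribution → 0.5059 μm/a
  total first-year rate 0.6391 μm/a
zinc: temperature factor f = +0.038·(-15.6) = -0.5928
  sulphur-dioxide contribution → 1.073 μm/a
  chloride contribution → 0.6244 μm/a
  ⇒ r_corr(zinc) = 1.698 μm/a
Ordering by μm/a: zinc (1.7) > copper (0.639)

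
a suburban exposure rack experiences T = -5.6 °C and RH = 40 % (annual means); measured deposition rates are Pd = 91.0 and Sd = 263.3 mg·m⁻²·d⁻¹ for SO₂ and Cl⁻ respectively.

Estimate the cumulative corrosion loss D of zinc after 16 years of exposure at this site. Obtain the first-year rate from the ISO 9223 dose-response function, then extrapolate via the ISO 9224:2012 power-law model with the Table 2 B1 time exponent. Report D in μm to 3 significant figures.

zinc: T≤10 °C ⇒ hinge +0.038·(-5.6−10) = -0.5928
  SO₂ term: 0.0129·91.0^0.44·exp(0.046·40-0.5928) = 0.3268
  Cl⁻ term: 0.0175·263.3^0.57·exp(0.008·40+0.085·-5.6) = 0.3589
  r_corr = 0.3268 + 0.3589 = 0.6856 μm/a
Power-law: D(16) = r_corr · 16^0.813
  D(16) = 0.6856 × 16^0.813 = 0.6856 × 9.527 = 6.532 μm

D(16) = 6.53 μm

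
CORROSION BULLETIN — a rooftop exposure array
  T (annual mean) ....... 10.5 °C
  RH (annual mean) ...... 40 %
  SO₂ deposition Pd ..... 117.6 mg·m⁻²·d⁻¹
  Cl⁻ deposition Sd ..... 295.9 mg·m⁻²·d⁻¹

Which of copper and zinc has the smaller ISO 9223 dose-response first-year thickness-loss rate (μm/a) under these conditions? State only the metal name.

copper: temperature factor f = -0.080·(0.5) = -0.0400
  sulphur-dioxide contribution → 0.1863 μm/a
  chloride contribution → 0.3363 μm/a
  ⇒ r_corr(copper) = 0.5226 μm/a
zinc: temperature factor f = -0.071·(0.5) = -0.0355
  sulphur-dioxide contribution → 0.6386 μm/a
  chloride contribution → 1.507 μm/a
  total first-year rate 2.146 μm/a
Ordering by μm/a: zinc (2.15) > copper (0.523)

copper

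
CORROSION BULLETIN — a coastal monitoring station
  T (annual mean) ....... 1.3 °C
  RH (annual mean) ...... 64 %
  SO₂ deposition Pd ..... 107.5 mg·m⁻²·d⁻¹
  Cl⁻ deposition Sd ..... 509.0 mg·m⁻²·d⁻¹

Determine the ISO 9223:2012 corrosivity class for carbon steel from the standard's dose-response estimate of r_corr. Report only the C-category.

carbon steel: f(T) = +0.150·(T−10) [T≤10 °C] = -1.3050
  SO₂ term: 1.77·107.5^0.52·exp(0.02·64-1.3050) = 19.65
  Cl⁻ term: 0.102·509.0^0.62·exp(0.033·64+0.04·1.3) = 42.32
  sum: 19.65 + 42.32 → r_corr = 61.98 μm/a
ISO 9223 Table 2 (carbon steel): 50 < 62 ≤ 80 μm/a ⇒ C4

C4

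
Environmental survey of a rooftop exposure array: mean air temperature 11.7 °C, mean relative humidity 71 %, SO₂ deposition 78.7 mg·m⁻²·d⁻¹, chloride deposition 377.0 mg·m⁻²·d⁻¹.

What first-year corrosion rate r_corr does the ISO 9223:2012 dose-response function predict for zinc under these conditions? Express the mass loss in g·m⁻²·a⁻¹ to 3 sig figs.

zinc: temperature factor f = -0.071·(1.7) = -0.1207
  sulphur-dioxide contribution → 2.046 μm/a
  chloride contribution → 2.455 μm/a
  ⇒ r_corr(zinc) = 4.501 μm/a
Convert to mass loss: 4.501 μm/a × 7.14 g/cm³ = 32.14 g·m⁻²·a⁻¹

r_corr = 32.1 g·m⁻²·a⁻¹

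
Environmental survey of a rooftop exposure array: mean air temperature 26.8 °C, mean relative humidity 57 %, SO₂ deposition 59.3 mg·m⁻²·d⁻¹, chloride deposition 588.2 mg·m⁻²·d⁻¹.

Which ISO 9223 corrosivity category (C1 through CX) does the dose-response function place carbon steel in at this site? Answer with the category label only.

C5

carbon steel: temperature factor f = -0.054·(16.8) = -0.9072
  Pd branch = 1.77·Pd^0.52·e^(0.02·RH+f) = 18.67 μm/a
  Sd branch = 0.102·Sd^0.62·e^(0.033·RH+0.04·T) = 101.9 μm/a
  sum: 18.67 + 101.9 → r_corr = 120.6 μm/a
121 μm/a falls in (80, 200] for carbon steel → category C5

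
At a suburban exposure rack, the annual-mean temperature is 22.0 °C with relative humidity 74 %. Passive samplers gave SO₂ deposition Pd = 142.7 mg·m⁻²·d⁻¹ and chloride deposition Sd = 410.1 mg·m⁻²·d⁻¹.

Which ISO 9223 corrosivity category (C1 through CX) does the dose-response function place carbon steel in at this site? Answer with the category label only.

C5

carbon steel: temperature factor f = -0.054·(12.0) = -0.6480
  SO₂ term: 1.77·142.7^0.52·exp(0.02·74-0.6480) = 53.65
  Sd branch = 0.102·Sd^0.62·e^(0.033·RH+0.04·T) = 117.8 μm/a
  sum: 53.65 + 117.8 → r_corr = 171.5 μm/a
Category bounds: 80…200 μm/a bracket r_corr ⇒ C5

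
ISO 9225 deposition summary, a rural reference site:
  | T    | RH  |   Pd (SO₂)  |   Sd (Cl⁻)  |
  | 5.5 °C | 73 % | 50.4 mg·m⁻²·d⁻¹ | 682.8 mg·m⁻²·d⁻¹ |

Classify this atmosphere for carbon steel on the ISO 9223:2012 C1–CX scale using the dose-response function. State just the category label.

carbon steel: temperature factor f = +0.150·(-4.5) = -0.6750
  Pd branch = 1.77·Pd^0.52·e^(0.02·RH+f) = 29.8 μm/a
  Cl⁻ term: 0.102·682.8^0.62·exp(0.033·73+0.04·5.5) = 80.84
  r_corr = 29.8 + 80.84 = 110.6 μm/a
ISO 9223 Table 2 (carbon steel): 80 < 111 ≤ 200 μm/a ⇒ C5

C5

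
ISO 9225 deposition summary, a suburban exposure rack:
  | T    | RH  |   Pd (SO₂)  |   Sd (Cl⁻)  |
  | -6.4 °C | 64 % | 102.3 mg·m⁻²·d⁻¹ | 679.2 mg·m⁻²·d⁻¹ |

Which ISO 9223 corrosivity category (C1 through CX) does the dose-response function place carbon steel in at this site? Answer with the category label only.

C3

carbon steel: T≤10 °C ⇒ hinge +0.150·(-6.4−10) = -2.4600
  sulphur-dioxide contribution → 6.034 μm/a
  chloride contribution → 37.2 μm/a
  total first-year rate 43.23 μm/a
43.2 μm/a falls in (25, 50] for carbon steel → category C3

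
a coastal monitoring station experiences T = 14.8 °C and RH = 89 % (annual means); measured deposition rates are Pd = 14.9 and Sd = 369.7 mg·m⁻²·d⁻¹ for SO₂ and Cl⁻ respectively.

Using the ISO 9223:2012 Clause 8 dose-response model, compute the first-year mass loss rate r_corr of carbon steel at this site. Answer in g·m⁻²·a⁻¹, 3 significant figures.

r_corr = 1.33e+03 g·m⁻²·a⁻¹

carbon steel: f(T) = -0.054·(T−10) [T>10 °C] = -0.2592
  Pd branch = 1.77·Pd^0.52·e^(0.02·RH+f) = 33 μm/a
  Cl⁻ term: 0.102·369.7^0.62·exp(0.033·89+0.04·14.8) = 135.9
  sum: 33 + 135.9 → r_corr = 168.9 μm/a
Convert to mass loss: 168.9 μm/a × 7.85 g/cm³ = 1326 g·m⁻²·a⁻¹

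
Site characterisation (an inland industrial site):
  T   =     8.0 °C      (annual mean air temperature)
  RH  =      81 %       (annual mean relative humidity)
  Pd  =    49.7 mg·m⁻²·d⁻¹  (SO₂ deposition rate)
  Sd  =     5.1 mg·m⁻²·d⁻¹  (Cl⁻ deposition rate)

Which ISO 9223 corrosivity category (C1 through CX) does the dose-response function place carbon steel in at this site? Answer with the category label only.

C4

carbon steel: temperature factor f = +0.150·(-2.0) = -0.3000
  SO₂ term: 1.77·49.7^0.52·exp(0.02·81-0.3000) = 50.51
  Cl⁻ term: 0.102·5.1^0.62·exp(0.033·81+0.04·8.0) = 5.586
  r_corr = 50.51 + 5.586 = 56.09 μm/a
56.1 μm/a falls in (50, 80] for carbon steel → category C4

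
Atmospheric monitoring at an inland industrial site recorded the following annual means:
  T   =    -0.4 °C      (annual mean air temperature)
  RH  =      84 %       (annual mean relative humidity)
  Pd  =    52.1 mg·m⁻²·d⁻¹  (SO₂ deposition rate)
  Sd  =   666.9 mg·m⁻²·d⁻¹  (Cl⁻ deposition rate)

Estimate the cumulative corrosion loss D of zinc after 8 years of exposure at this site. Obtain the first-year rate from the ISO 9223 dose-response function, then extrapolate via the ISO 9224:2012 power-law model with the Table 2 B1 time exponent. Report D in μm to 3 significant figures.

zinc: temperature factor f = +0.038·(-10.4) = -0.3952
  Pd branch = 0.0129·Pd^0.44·e^(0.046·RH+f) = 2.358 μm/a
  Cl⁻ term: 0.0175·666.9^0.57·exp(0.008·84+0.085·-0.4) = 1.348
  sum: 2.358 + 1.348 → r_corr = 3.706 μm/a
Long-term exponent b (ISO 9224 Table 2, B1) = 0.813
  D(8) = 3.706 × 8^0.813 = 3.706 × 5.423 = 20.1 μm

D(8) = 20.1 μm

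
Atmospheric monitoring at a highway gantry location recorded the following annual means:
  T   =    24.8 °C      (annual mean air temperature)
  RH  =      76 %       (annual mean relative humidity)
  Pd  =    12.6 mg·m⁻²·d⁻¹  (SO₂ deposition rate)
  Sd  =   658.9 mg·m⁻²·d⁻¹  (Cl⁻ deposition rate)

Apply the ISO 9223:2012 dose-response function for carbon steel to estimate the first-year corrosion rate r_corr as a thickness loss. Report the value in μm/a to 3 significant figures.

r_corr = 203 μm/a

carbon steel: f(T) = -0.054·(T−10) [T>10 °C] = -0.7992
  SO₂ term: 1.77·12.6^0.52·exp(0.02·76-0.7992) = 13.59
  Sd branch = 0.102·Sd^0.62·e^(0.033·RH+0.04·T) = 188.9 μm/a
  sum: 13.59 + 188.9 → r_corr = 202.5 μm/a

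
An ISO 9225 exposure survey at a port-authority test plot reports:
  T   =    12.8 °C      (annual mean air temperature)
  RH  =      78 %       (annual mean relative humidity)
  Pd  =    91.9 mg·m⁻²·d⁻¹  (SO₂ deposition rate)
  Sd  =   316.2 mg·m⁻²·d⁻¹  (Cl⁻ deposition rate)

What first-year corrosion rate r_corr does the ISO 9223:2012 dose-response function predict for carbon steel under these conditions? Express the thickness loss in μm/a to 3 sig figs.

carbon steel: f(T) = -0.054·(T−10) [T>10 °C] = -0.1512
  SO₂ term: 1.77·91.9^0.52·exp(0.02·78-0.1512) = 75.99
  Sd branch = 0.102·Sd^0.62·e^(0.033·RH+0.04·T) = 79.22 μm/a
  r_corr = 75.99 + 79.22 = 155.2 μm/a

r_corr = 155 μm/a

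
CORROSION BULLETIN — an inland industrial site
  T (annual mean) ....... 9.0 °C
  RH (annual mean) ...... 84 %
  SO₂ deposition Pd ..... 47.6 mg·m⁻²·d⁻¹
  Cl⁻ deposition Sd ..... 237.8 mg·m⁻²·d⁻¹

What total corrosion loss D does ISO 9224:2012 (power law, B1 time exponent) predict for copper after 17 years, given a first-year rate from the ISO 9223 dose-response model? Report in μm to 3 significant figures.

copper: T≤10 °C ⇒ hinge +0.126·(9.0−10) = -0.1260
  SO₂ term: 0.0053·47.6^0.26·exp(0.059·84-0.1260) = 1.812
  Sd branch = 0.01025·Sd^0.27·e^(0.036·RH+0.049·T) = 1.436 μm/a
  sum: 1.812 + 1.436 → r_corr = 3.248 μm/a
Long-term exponent b (ISO 9224 Table 2, B1) = 0.667
  D(17) = 3.248 × 17^0.667 = 3.248 × 6.618 = 21.49 μm

D(17) = 21.5 μm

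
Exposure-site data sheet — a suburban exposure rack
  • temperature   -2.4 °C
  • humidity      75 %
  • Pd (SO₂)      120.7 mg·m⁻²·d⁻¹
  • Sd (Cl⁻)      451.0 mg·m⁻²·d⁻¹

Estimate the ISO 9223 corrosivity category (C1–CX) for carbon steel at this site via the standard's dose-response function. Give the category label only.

carbon steel: f(T) = +0.150·(T−10) [T≤10 °C] = -1.8600
  Pd branch = 1.77·Pd^0.52·e^(0.02·RH+f) = 14.93 μm/a
  Sd branch = 0.102·Sd^0.62·e^(0.033·RH+0.04·T) = 48.68 μm/a
  sum: 14.93 + 48.68 → r_corr = 63.61 μm/a
Category bounds: 50…80 μm/a bracket r_corr ⇒ C4

C4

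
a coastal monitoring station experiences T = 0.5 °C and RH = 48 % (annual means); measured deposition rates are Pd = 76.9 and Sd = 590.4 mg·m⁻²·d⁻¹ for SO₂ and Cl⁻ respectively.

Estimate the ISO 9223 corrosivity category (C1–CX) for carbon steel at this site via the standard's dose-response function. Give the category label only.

carbon steel: f(T) = +0.150·(T−10) [T≤10 °C] = -1.4250
  Pd branch = 1.77·Pd^0.52·e^(0.02·RH+f) = 10.63 μm/a
  Cl⁻ term: 0.102·590.4^0.62·exp(0.033·48+0.04·0.5) = 26.5
  sum: 10.63 + 26.5 → r_corr = 37.14 μm/a
ISO 9223 Table 2 (carbon steel): 25 < 37.1 ≤ 50 μm/a ⇒ C3

C3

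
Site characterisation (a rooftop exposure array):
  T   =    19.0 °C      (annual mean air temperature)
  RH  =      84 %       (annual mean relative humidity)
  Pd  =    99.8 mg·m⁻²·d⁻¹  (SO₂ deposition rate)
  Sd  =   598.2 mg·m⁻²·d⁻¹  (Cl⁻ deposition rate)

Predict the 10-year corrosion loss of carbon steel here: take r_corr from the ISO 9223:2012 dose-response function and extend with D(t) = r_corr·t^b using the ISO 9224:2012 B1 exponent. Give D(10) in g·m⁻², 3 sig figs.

D(10) = 6.48e+03 g·m⁻²

carbon steel: T>10 °C ⇒ hinge -0.054·(19.0−10) = -0.4860
  sulphur-dioxide contribution → 63.98 μm/a
  chloride contribution → 183.7 μm/a
  total first-year rate 247.7 μm/a
Power-law: D(10) = r_corr · 10^0.523
  D(10) = 247.7 × 10^0.523 = 247.7 × 3.334 = 825.9 μm
  Mass loss = 825.9 μm × 7.85 g/cm³ = 6484 g·m⁻²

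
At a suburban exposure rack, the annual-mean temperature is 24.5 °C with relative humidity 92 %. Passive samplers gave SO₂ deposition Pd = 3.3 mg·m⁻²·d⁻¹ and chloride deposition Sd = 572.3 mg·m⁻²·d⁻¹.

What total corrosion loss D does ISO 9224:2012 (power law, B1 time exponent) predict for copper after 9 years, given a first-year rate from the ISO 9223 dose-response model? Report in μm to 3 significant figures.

copper: T>10 °C ⇒ hinge -0.080·(24.5−10) = -1.1600
  sulphur-dioxide contribution → 0.516 μm/a
  chloride contribution → 5.188 μm/a
  ⇒ r_corr(copper) = 5.704 μm/a
Power-law: D(9) = r_corr · 9^0.667
  D(9) = 5.704 × 9^0.667 = 5.704 × 4.33 = 24.7 μm

D(9) = 24.7 μm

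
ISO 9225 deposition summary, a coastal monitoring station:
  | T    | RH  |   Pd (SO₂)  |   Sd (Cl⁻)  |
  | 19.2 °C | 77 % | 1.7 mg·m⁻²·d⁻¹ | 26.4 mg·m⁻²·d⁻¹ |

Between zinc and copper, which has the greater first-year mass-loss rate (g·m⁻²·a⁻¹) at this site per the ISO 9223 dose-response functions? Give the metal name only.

zinc: f(T) = -0.071·(T−10) [T>10 °C] = -0.6532
  Pd branch = 0.0129·Pd^0.44·e^(0.046·RH+f) = 0.2928 μm/a
  Sd branch = 0.0175·Sd^0.57·e^(0.008·RH+0.085·T) = 1.071 μm/a
  sum: 0.2928 + 1.071 → r_corr = 1.363 μm/a
  mass loss = 1.363 μm/a × 7.14 g/cm³ = 9.735 g·m⁻²·a⁻¹
copper: f(T) = -0.080·(T−10) [T>10 °C] = -0.7360
  Pd branch = 0.0053·Pd^0.26·e^(0.059·RH+f) = 0.2739 μm/a
  Sd branch = 0.01025·Sd^0.27·e^(0.036·RH+0.049·T) = 1.016 μm/a
  sum: 0.2739 + 1.016 → r_corr = 1.29 μm/a
  mass loss = 1.29 μm/a × 8.96 g/cm³ = 11.56 g·m⁻²·a⁻¹
Ordering by g·m⁻²·a⁻¹: copper (11.6) > zinc (9.74)

copper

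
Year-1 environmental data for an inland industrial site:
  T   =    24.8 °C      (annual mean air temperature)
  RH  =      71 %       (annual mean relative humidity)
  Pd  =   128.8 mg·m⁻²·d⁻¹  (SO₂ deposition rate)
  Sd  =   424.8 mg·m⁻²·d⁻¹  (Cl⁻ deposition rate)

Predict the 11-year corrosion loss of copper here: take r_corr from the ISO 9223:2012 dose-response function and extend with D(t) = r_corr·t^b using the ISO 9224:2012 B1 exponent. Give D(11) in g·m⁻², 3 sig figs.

D(11) = 118 g·m⁻²

copper: T>10 °C ⇒ hinge -0.080·(24.8−10) = -1.1840
  SO₂ term: 0.0053·128.8^0.26·exp(0.059·71-1.1840) = 0.3784
  Cl⁻ term: 0.01025·424.8^0.27·exp(0.036·71+0.049·24.8) = 2.281
  sum: 0.3784 + 2.281 → r_corr = 2.659 μm/a
ISO 9224: D(t) = r_corr · t^b with b = 0.667 (copper, B1)
  D(11) = 2.659 × 11^0.667 = 2.659 × 4.95 = 13.16 μm
  Mass loss = 13.16 μm × 8.96 g/cm³ = 118 g·m⁻²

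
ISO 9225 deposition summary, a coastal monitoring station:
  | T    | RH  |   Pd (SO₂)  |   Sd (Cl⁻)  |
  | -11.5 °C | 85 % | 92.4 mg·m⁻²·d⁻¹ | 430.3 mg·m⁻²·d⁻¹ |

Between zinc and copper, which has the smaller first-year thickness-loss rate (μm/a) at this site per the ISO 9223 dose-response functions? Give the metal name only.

zinc: temperature factor f = +0.038·(-21.5) = -0.8170
  sulphur-dioxide contribution → 2.083 μm/a
  chloride contribution → 0.4122 μm/a
  total first-year rate 2.496 μm/a
copper: f(T) = +0.126·(T−10) [T≤10 °C] = -2.7090
  sulphur-dioxide contribution → 0.1725 μm/a
  chloride contribution → 0.6398 μm/a
  ⇒ r_corr(copper) = 0.8123 μm/a
Ordering by μm/a: zinc (2.5) > copper (0.812)

copper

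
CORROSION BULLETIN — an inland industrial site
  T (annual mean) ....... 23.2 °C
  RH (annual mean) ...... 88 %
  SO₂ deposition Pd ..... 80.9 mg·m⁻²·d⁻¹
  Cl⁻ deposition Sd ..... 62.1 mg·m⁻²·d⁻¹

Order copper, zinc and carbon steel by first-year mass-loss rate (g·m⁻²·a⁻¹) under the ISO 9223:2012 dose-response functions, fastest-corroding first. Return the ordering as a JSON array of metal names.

copper: T>10 °C ⇒ hinge -0.080·(23.2−10) = -1.0560
  SO₂ term: 0.0053·80.9^0.26·exp(0.059·88-1.0560) = 1.039
  Cl⁻ term: 0.01025·62.1^0.27·exp(0.036·88+0.049·23.2) = 2.314
  r_corr = 1.039 + 2.314 = 3.353 μm/a
  mass loss = 3.353 μm/a × 8.96 g/cm³ = 30.04 g·m⁻²·a⁻¹
zinc: f(T) = -0.071·(T−10) [T>10 °C] = -0.9372
  SO₂ term: 0.0129·80.9^0.44·exp(0.046·88-0.9372) = 2
  Cl⁻ term: 0.0175·62.1^0.57·exp(0.008·88+0.085·23.2) = 2.675
  r_corr = 2 + 2.675 = 4.675 μm/a
  mass loss = 4.675 μm/a × 7.14 g/cm³ = 33.38 g·m⁻²·a⁻¹
carbon steel: temperature factor f = -0.054·(13.2) = -0.7128
  SO₂ term: 1.77·80.9^0.52·exp(0.02·88-0.7128) = 49.53
  Sd branch = 0.102·Sd^0.62·e^(0.033·RH+0.04·T) = 60.89 μm/a
  sum: 49.53 + 60.89 → r_corr = 110.4 μm/a
  mass loss = 110.4 μm/a × 7.85 g/cm³ = 866.8 g·m⁻²·a⁻¹
Ordering by g·m⁻²·a⁻¹: carbon steel (867) > zinc (33.4) > copper (30)

["carbon steel", "zinc", "copper"]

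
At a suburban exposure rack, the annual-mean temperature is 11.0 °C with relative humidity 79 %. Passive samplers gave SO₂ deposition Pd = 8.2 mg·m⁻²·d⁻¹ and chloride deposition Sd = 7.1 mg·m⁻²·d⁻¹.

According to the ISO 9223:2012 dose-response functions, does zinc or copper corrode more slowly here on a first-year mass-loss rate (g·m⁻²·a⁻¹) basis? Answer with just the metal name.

zinc: temperature factor f = -0.071·(1.0) = -0.0710
  Pd branch = 0.0129·Pd^0.44·e^(0.046·RH+f) = 1.148 μm/a
  Sd branch = 0.0175·Sd^0.57·e^(0.008·RH+0.085·T) = 0.2563 μm/a
  sum: 1.148 + 0.2563 → r_corr = 1.405 μm/a
  mass loss = 1.405 μm/a × 7.14 g/cm³ = 10.03 g·m⁻²·a⁻¹
copper: temperature factor f = -0.080·(1.0) = -0.0800
  SO₂ term: 0.0053·8.2^0.26·exp(0.059·79-0.0800) = 0.8941
  Cl⁻ term: 0.01025·7.1^0.27·exp(0.036·79+0.049·11.0) = 0.5126
  r_corr = 0.8941 + 0.5126 = 1.407 μm/a
  mass loss = 1.407 μm/a × 8.96 g/cm³ = 12.6 g·m⁻²·a⁻¹
Ordering by g·m⁻²·a⁻¹: copper (12.6) > zinc (10)

zinc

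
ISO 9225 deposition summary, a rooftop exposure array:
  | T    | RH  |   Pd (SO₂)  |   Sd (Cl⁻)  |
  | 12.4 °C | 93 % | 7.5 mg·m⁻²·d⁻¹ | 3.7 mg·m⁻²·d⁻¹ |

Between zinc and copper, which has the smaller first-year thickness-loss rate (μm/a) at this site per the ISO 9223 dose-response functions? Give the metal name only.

zinc: temperature factor f = -0.071·(2.4) = -0.1704
  sulphur-dioxide contribution → 1.903 μm/a
  chloride contribution → 0.2227 μm/a
  total first-year rate 2.126 μm/a
copper: temperature factor f = -0.080·(2.4) = -0.1920
  sulphur-dioxide contribution → 1.784 μm/a
  chloride contribution → 0.7621 μm/a
  total first-year rate 2.546 μm/a
Ordering by μm/a: copper (2.55) > zinc (2.13)

zinc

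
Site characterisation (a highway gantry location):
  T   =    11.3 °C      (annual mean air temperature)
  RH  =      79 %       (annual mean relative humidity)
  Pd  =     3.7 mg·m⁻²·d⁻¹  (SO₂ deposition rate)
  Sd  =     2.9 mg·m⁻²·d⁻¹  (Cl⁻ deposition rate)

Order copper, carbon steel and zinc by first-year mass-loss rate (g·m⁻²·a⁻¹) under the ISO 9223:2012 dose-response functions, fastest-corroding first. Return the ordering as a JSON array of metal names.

copper: T>10 °C ⇒ hinge -0.080·(11.3−10) = -0.1040
  Pd branch = 0.0053·Pd^0.26·e^(0.059·RH+f) = 0.7097 μm/a
  Sd branch = 0.01025·Sd^0.27·e^(0.036·RH+0.049·T) = 0.4085 μm/a
  r_corr = 0.7097 + 0.4085 = 1.118 μm/a
  mass loss = 1.118 μm/a × 8.96 g/cm³ = 10.02 g·m⁻²·a⁻¹
carbon steel: f(T) = -0.054·(T−10) [T>10 °C] = -0.0702
  Pd branch = 1.77·Pd^0.52·e^(0.02·RH+f) = 15.82 μm/a
  Sd branch = 0.102·Sd^0.62·e^(0.033·RH+0.04·T) = 4.205 μm/a
  r_corr = 15.82 + 4.205 = 20.02 μm/a
  mass loss = 20.02 μm/a × 7.85 g/cm³ = 157.2 g·m⁻²·a⁻¹
zinc: f(T) = -0.071·(T−10) [T>10 °C] = -0.0923
  SO₂ term: 0.0129·3.7^0.44·exp(0.046·79-0.0923) = 0.792
  Cl⁻ term: 0.0175·2.9^0.57·exp(0.008·79+0.085·11.3) = 0.1578
  r_corr = 0.792 + 0.1578 = 0.9499 μm/a
  mass loss = 0.9499 μm/a × 7.14 g/cm³ = 6.782 g·m⁻²·a⁻¹
Ordering by g·m⁻²·a⁻¹: carbon steel (157) > copper (10) > zinc (6.78)

["carbon steel", "copper", "zinc"]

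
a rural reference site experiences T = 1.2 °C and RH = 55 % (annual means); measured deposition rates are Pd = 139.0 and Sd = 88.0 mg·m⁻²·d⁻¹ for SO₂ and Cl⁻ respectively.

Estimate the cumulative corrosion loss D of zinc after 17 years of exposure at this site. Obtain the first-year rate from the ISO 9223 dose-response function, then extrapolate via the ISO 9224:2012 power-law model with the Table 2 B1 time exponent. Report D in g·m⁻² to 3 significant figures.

D(17) = 100 g·m⁻²

zinc: f(T) = +0.038·(T−10) [T≤10 °C] = -0.3344
  SO₂ term: 0.0129·139.0^0.44·exp(0.046·55-0.3344) = 1.016
  Sd branch = 0.0175·Sd^0.57·e^(0.008·RH+0.085·T) = 0.3862 μm/a
  sum: 1.016 + 0.3862 → r_corr = 1.403 μm/a
Power-law: D(17) = r_corr · 17^0.813
  D(17) = 1.403 × 17^0.813 = 1.403 × 10.01 = 14.04 μm
  Mass loss = 14.04 μm × 7.14 g/cm³ = 100.2 g·m⁻²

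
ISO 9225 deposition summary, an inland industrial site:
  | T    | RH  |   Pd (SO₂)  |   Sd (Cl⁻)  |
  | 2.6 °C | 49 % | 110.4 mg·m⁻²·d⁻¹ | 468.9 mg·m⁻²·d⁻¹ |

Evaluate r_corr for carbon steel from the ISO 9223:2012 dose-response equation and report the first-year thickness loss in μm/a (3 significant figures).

carbon steel: f(T) = +0.150·(T−10) [T≤10 °C] = -1.1100
  Pd branch = 1.77·Pd^0.52·e^(0.02·RH+f) = 17.94 μm/a
  Sd branch = 0.102·Sd^0.62·e^(0.033·RH+0.04·T) = 25.83 μm/a
  r_corr = 17.94 + 25.83 = 43.77 μm/a

r_corr = 43.8 μm/a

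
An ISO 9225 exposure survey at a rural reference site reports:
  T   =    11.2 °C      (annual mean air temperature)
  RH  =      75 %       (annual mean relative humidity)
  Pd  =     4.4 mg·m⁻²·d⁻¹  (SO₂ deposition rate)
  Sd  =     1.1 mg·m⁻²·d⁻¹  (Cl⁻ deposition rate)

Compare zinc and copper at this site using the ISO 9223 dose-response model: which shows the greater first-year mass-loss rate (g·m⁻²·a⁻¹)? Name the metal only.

zinc: temperature factor f = -0.071·(1.2) = -0.0852
  SO₂ term: 0.0129·4.4^0.44·exp(0.046·75-0.0852) = 0.7162
  Cl⁻ term: 0.0175·1.1^0.57·exp(0.008·75+0.085·11.2) = 0.08723
  sum: 0.7162 + 0.08723 → r_corr = 0.8034 μm/a
  mass loss = 0.8034 μm/a × 7.14 g/cm³ = 5.736 g·m⁻²·a⁻¹
copper: temperature factor f = -0.080·(1.2) = -0.0960
  SO₂ term: 0.0053·4.4^0.26·exp(0.059·75-0.0960) = 0.5911
  Cl⁻ term: 0.01025·1.1^0.27·exp(0.036·75+0.049·11.2) = 0.2709
  sum: 0.5911 + 0.2709 → r_corr = 0.862 μm/a
  mass loss = 0.862 μm/a × 8.96 g/cm³ = 7.723 g·m⁻²·a⁻¹
Ordering by g·m⁻²·a⁻¹: copper (7.72) > zinc (5.74)

copper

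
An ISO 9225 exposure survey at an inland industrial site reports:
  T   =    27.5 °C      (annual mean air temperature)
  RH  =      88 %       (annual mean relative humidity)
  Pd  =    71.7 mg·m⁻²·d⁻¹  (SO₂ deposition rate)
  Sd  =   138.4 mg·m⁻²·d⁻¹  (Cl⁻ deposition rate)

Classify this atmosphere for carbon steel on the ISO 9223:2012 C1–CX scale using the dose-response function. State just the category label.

carbon steel: T>10 °C ⇒ hinge -0.054·(27.5−10) = -0.9450
  SO₂ term: 1.77·71.7^0.52·exp(0.02·88-0.9450) = 36.88
  Sd branch = 0.102·Sd^0.62·e^(0.033·RH+0.04·T) = 118.9 μm/a
  r_corr = 36.88 + 118.9 = 155.7 μm/a
156 μm/a falls in (80, 200] for carbon steel → category C5

C5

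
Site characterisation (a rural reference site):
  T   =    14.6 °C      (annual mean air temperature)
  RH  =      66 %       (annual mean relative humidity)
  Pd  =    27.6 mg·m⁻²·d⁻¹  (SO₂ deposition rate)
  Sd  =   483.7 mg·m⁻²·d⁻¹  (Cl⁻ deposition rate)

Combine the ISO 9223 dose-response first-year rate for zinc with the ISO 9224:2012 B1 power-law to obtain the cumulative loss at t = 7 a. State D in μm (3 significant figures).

zinc: f(T) = -0.071·(T−10) [T>10 °C] = -0.3266
  Pd branch = 0.0129·Pd^0.44·e^(0.046·RH+f) = 0.8342 μm/a
  Sd branch = 0.0175·Sd^0.57·e^(0.008·RH+0.085·T) = 3.479 μm/a
  sum: 0.8342 + 3.479 → r_corr = 4.314 μm/a
ISO 9224: D(t) = r_corr · t^b with b = 0.813 (zinc, B1)
  D(7) = 4.314 × 7^0.813 = 4.314 × 4.865 = 20.99 μm

D(7) = 21.0 μm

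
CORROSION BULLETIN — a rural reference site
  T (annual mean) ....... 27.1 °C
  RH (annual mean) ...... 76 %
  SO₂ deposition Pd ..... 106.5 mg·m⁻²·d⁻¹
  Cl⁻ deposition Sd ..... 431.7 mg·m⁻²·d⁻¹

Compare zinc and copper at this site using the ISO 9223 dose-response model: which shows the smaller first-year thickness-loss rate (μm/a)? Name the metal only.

copper

zinc: temperature factor f = -0.071·(17.1) = -1.2141
  sulphur-dioxide contribution → 0.9855 μm/a
  chloride contribution → 10.22 μm/a
  total first-year rate 11.21 μm/a
copper: f(T) = -0.080·(T−10) [T>10 °C] = -1.3680
  sulphur-dioxide contribution → 0.4024 μm/a
  chloride contribution → 3.07 μm/a
  ⇒ r_corr(copper) = 3.472 μm/a
Ordering by μm/a: zinc (11.2) > copper (3.47)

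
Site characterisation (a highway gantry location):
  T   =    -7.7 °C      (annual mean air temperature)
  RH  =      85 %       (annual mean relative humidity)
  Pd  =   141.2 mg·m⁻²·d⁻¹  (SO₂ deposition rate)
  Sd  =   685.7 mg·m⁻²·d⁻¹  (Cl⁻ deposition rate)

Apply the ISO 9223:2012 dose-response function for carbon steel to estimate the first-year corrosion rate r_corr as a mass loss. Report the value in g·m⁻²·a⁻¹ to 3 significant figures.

carbon steel: temperature factor f = +0.150·(-17.7) = -2.6550
  Pd branch = 1.77·Pd^0.52·e^(0.02·RH+f) = 8.936 μm/a
  Sd branch = 0.102·Sd^0.62·e^(0.033·RH+0.04·T) = 71.03 μm/a
  r_corr = 8.936 + 71.03 = 79.97 μm/a
Convert to mass loss: 79.97 μm/a × 7.85 g/cm³ = 627.7 g·m⁻²·a⁻¹

r_corr = 628 g·m⁻²·a⁻¹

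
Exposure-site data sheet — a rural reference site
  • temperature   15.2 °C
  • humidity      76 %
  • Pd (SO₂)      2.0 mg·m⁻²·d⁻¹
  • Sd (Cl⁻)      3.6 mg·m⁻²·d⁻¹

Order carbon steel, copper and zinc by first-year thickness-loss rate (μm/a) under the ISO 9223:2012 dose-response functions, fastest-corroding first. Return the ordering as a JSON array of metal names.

["carbon steel", "copper", "zinc"]

carbon steel: temperature factor f = -0.054·(5.2) = -0.2808
  sulphur-dioxide contribution → 8.764 μm/a
  chloride contribution → 5.091 μm/a
  ⇒ r_corr(carbon steel) = 13.85 μm/a
copper: T>10 °C ⇒ hinge -0.080·(15.2−10) = -0.4160
  sulphur-dioxide contribution → 0.3709 μm/a
  chloride contribution → 0.4706 μm/a
  total first-year rate 0.8415 μm/a
zinc: T>10 °C ⇒ hinge -0.071·(15.2−10) = -0.3692
  sulphur-dioxide contribution → 0.399 μm/a
  chloride contribution → 0.2428 μm/a
  total first-year rate 0.6418 μm/a
Ordering by μm/a: carbon steel (13.9) > copper (0.841) > zinc (0.642)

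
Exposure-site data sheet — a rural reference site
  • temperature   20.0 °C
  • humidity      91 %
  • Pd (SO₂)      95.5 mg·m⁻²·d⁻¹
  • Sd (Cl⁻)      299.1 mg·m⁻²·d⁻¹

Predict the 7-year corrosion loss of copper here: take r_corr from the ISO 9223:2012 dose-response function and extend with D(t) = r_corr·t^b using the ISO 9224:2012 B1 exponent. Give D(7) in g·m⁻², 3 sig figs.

D(7) = 165 g·m⁻²

copper: temperature factor f = -0.080·(10.0) = -0.8000
  sulphur-dioxide contribution → 1.673 μm/a
  chloride contribution → 3.369 μm/a
  ⇒ r_corr(copper) = 5.042 μm/a
Long-term exponent b (ISO 9224 Table 2, B1) = 0.667
  D(7) = 5.042 × 7^0.667 = 5.042 × 3.662 = 18.46 μm
  Mass loss = 18.46 μm × 8.96 g/cm³ = 165.4 g·m⁻²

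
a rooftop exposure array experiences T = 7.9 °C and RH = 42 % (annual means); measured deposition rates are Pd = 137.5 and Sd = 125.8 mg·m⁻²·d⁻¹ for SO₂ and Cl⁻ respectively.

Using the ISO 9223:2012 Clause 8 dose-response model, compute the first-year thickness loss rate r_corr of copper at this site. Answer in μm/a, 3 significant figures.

copper: temperature factor f = +0.126·(-2.1) = -0.2646
  sulphur-dioxide contribution → 0.1744 μm/a
  chloride contribution → 0.2526 μm/a
  ⇒ r_corr(copper) = 0.427 μm/a

r_corr = 0.427 μm/a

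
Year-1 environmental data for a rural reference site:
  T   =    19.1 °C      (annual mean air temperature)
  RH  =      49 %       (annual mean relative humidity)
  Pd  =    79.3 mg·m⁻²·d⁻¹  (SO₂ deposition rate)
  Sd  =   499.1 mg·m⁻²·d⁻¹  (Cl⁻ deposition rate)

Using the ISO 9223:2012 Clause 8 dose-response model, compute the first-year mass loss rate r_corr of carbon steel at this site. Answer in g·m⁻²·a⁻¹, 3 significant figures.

r_corr = 628 g·m⁻²·a⁻¹

carbon steel: f(T) = -0.054·(T−10) [T>10 °C] = -0.4914
  SO₂ term: 1.77·79.3^0.52·exp(0.02·49-0.4914) = 28.04
  Sd branch = 0.102·Sd^0.62·e^(0.033·RH+0.04·T) = 51.94 μm/a
  r_corr = 28.04 + 51.94 = 79.98 μm/a
Convert to mass loss: 79.98 μm/a × 7.85 g/cm³ = 627.9 g·m⁻²·a⁻¹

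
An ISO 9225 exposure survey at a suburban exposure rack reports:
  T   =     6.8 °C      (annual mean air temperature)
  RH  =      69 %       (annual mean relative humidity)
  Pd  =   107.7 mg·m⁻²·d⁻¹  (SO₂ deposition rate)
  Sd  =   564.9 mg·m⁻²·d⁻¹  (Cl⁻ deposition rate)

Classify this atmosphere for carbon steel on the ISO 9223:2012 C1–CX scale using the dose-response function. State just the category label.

carbon steel: temperature factor f = +0.150·(-3.2) = -0.4800
  SO₂ term: 1.77·107.7^0.52·exp(0.02·69-0.4800) = 49.61
  Sd branch = 0.102·Sd^0.62·e^(0.033·RH+0.04·T) = 66.35 μm/a
  sum: 49.61 + 66.35 → r_corr = 116 μm/a
ISO 9223 Table 2 (carbon steel): 80 < 116 ≤ 200 μm/a ⇒ C5

C5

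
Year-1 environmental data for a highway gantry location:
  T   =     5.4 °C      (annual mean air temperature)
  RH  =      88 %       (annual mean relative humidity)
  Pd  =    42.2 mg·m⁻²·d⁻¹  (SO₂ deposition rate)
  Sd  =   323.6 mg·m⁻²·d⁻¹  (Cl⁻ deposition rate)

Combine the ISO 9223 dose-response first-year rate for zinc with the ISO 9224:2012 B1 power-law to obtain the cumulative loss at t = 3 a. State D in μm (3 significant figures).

zinc: f(T) = +0.038·(T−10) [T≤10 °C] = -0.1748
  SO₂ term: 0.0129·42.2^0.44·exp(0.046·88-0.1748) = 3.22
  Cl⁻ term: 0.0175·323.6^0.57·exp(0.008·88+0.085·5.4) = 1.509
  r_corr = 3.22 + 1.509 = 4.729 μm/a
Long-term exponent b (ISO 9224 Table 2, B1) = 0.813
  D(3) = 4.729 × 3^0.813 = 4.729 × 2.443 = 11.55 μm

D(3) = 11.6 μm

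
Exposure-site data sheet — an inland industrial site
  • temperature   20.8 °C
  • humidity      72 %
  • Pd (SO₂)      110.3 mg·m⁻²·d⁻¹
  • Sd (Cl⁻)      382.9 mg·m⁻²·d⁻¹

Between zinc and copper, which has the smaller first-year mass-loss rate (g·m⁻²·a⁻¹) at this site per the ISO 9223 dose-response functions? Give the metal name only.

zinc: T>10 °C ⇒ hinge -0.071·(20.8−10) = -0.7668
  SO₂ term: 0.0129·110.3^0.44·exp(0.046·72-0.7668) = 1.302
  Sd branch = 0.0175·Sd^0.57·e^(0.008·RH+0.085·T) = 5.412 μm/a
  sum: 1.302 + 5.412 → r_corr = 6.715 μm/a
  mass loss = 6.715 μm/a × 7.14 g/cm³ = 47.94 g·m⁻²·a⁻¹
copper: T>10 °C ⇒ hinge -0.080·(20.8−10) = -0.8640
  SO₂ term: 0.0053·110.3^0.26·exp(0.059·72-0.8640) = 0.5309
  Sd branch = 0.01025·Sd^0.27·e^(0.036·RH+0.049·T) = 1.89 μm/a
  sum: 0.5309 + 1.89 → r_corr = 2.421 μm/a
  mass loss = 2.421 μm/a × 8.96 g/cm³ = 21.69 g·m⁻²·a⁻¹
Ordering by g·m⁻²·a⁻¹: zinc (47.9) > copper (21.7)

copper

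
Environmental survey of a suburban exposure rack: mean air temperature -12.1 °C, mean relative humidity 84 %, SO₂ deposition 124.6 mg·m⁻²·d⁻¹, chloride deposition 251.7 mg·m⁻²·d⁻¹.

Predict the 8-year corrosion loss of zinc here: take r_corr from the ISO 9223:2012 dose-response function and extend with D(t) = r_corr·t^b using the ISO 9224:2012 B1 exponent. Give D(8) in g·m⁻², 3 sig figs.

zinc: temperature factor f = +0.038·(-22.1) = -0.8398
  SO₂ term: 0.0129·124.6^0.44·exp(0.046·84-0.8398) = 2.218
  Sd branch = 0.0175·Sd^0.57·e^(0.008·RH+0.085·T) = 0.2862 μm/a
  r_corr = 2.218 + 0.2862 = 2.504 μm/a
Long-term exponent b (ISO 9224 Table 2, B1) = 0.813
  D(8) = 2.504 × 8^0.813 = 2.504 × 5.423 = 13.58 μm
  Mass loss = 13.58 μm × 7.14 g/cm³ = 96.97 g·m⁻²

D(8) = 97.0 g·m⁻²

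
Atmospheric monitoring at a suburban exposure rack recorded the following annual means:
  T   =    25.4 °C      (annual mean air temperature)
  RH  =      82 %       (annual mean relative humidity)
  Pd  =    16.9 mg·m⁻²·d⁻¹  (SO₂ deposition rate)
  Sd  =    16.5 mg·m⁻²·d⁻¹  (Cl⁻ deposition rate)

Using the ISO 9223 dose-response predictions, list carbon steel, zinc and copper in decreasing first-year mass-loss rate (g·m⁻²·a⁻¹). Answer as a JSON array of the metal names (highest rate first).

carbon steel: f(T) = -0.054·(T−10) [T>10 °C] = -0.8316
  sulphur-dioxide contribution → 17.28 μm/a
  chloride contribution → 23.98 μm/a
  total first-year rate 41.26 μm/a
  mass loss = 41.26 μm/a × 7.85 g/cm³ = 323.9 g·m⁻²·a⁻¹
zinc: f(T) = -0.071·(T−10) [T>10 °C] = -1.0934
  sulphur-dioxide contribution → 0.6519 μm/a
  chloride contribution → 1.444 μm/a
  ⇒ r_corr(zinc) = 2.096 μm/a
  mass loss = 2.096 μm/a × 7.14 g/cm³ = 14.96 g·m⁻²·a⁻¹
copper: T>10 °C ⇒ hinge -0.080·(25.4−10) = -1.2320
  sulphur-dioxide contribution → 0.407 μm/a
  chloride contribution → 1.452 μm/a
  total first-year rate 1.859 μm/a
  mass loss = 1.859 μm/a × 8.96 g/cm³ = 16.66 g·m⁻²·a⁻¹
Ordering by g·m⁻²·a⁻¹: carbon steel (324) > copper (16.7) > zinc (15)

["carbon steel", "copper", "zinc"]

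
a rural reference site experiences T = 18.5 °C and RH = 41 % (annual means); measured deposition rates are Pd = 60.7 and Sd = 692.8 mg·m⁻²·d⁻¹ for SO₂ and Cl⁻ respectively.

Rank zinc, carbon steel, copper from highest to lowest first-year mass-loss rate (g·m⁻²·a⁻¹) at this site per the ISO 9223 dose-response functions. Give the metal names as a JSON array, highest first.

["carbon steel", "zinc", "copper"]

zinc: temperature factor f = -0.071·(8.5) = -0.6035
  Pd branch = 0.0129·Pd^0.44·e^(0.046·RH+f) = 0.2833 μm/a
  Sd branch = 0.0175·Sd^0.57·e^(0.008·RH+0.085·T) = 4.87 μm/a
  sum: 0.2833 + 4.87 → r_corr = 5.154 μm/a
  mass loss = 5.154 μm/a × 7.14 g/cm³ = 36.8 g·m⁻²·a⁻¹
carbon steel: f(T) = -0.054·(T−10) [T>10 °C] = -0.4590
  Pd branch = 1.77·Pd^0.52·e^(0.02·RH+f) = 21.48 μm/a
  Cl⁻ term: 0.102·692.8^0.62·exp(0.033·41+0.04·18.5) = 47.73
  r_corr = 21.48 + 47.73 = 69.2 μm/a
  mass loss = 69.2 μm/a × 7.85 g/cm³ = 543.3 g·m⁻²·a⁻¹
copper: f(T) = -0.080·(T−10) [T>10 °C] = -0.6800
  SO₂ term: 0.0053·60.7^0.26·exp(0.059·41-0.6800) = 0.08773
  Cl⁻ term: 0.01025·692.8^0.27·exp(0.036·41+0.049·18.5) = 0.6492
  r_corr = 0.08773 + 0.6492 = 0.737 μm/a
  mass loss = 0.737 μm/a × 8.96 g/cm³ = 6.603 g·m⁻²·a⁻¹
Ordering by g·m⁻²·a⁻¹: carbon steel (543) > zinc (36.8) > copper (6.6)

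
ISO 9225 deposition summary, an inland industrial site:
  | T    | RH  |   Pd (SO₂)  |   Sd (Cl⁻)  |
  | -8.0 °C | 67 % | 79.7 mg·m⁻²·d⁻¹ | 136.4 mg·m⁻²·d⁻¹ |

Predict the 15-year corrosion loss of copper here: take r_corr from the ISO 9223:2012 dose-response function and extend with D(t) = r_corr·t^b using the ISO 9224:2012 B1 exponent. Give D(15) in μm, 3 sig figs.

copper: T≤10 °C ⇒ hinge +0.126·(-8.0−10) = -2.2680
  Pd branch = 0.0053·Pd^0.26·e^(0.059·RH+f) = 0.08922 μm/a
  Cl⁻ term: 0.01025·136.4^0.27·exp(0.036·67+0.049·-8.0) = 0.2913
  sum: 0.08922 + 0.2913 → r_corr = 0.3806 μm/a
Power-law: D(15) = r_corr · 15^0.667
  D(15) = 0.3806 × 15^0.667 = 0.3806 × 6.088 = 2.317 μm

D(15) = 2.32 μm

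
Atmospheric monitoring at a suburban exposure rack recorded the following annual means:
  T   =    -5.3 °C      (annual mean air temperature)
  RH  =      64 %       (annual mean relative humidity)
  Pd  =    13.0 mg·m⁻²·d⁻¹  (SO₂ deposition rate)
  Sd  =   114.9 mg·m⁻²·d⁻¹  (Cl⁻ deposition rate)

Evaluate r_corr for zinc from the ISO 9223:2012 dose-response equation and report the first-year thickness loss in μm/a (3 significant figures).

r_corr = 0.701 μm/a

zinc: T≤10 °C ⇒ hinge +0.038·(-5.3−10) = -0.5814
  Pd branch = 0.0129·Pd^0.44·e^(0.046·RH+f) = 0.4234 μm/a
  Cl⁻ term: 0.0175·114.9^0.57·exp(0.008·64+0.085·-5.3) = 0.2781
  sum: 0.4234 + 0.2781 → r_corr = 0.7015 μm/a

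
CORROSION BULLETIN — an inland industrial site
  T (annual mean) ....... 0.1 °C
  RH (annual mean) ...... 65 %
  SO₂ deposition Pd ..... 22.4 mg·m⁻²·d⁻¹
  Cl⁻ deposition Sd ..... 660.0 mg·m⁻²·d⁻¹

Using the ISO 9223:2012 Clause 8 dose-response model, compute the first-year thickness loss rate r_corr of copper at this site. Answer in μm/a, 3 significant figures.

copper: temperature factor f = +0.126·(-9.9) = -1.2474
  SO₂ term: 0.0053·22.4^0.26·exp(0.059·65-1.2474) = 0.1582
  Cl⁻ term: 0.01025·660.0^0.27·exp(0.036·65+0.049·0.1) = 0.6171
  sum: 0.1582 + 0.6171 → r_corr = 0.7753 μm/a

r_corr = 0.775 μm/a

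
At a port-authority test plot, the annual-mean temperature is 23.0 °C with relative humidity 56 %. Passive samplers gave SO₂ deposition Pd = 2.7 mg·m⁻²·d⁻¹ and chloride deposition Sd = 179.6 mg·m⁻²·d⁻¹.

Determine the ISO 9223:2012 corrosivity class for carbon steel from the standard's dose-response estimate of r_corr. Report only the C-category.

C3

carbon steel: T>10 °C ⇒ hinge -0.054·(23.0−10) = -0.7020
  SO₂ term: 1.77·2.7^0.52·exp(0.02·56-0.7020) = 4.506
  Sd branch = 0.102·Sd^0.62·e^(0.033·RH+0.04·T) = 40.59 μm/a
  r_corr = 4.506 + 40.59 = 45.09 μm/a
Category bounds: 25…50 μm/a bracket r_corr ⇒ C3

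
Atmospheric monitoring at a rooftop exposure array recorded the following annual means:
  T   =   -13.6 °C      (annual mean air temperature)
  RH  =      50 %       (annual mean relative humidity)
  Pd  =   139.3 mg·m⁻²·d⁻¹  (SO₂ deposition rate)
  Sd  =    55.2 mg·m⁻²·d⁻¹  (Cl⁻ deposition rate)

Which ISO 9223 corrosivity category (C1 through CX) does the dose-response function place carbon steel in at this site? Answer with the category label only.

carbon steel: temperature factor f = +0.150·(-23.6) = -3.5400
  Pd branch = 1.77·Pd^0.52·e^(0.02·RH+f) = 1.819 μm/a
  Cl⁻ term: 0.102·55.2^0.62·exp(0.033·50+0.04·-13.6) = 3.706
  sum: 1.819 + 3.706 → r_corr = 5.525 μm/a
5.52 μm/a falls in (1.3, 25] for carbon steel → category C2

C2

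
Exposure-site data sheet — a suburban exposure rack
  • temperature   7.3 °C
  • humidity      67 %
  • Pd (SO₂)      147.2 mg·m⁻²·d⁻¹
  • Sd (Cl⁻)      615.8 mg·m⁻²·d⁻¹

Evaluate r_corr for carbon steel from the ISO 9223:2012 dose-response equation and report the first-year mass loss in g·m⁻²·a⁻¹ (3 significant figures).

r_corr = 999 g·m⁻²·a⁻¹

carbon steel: temperature factor f = +0.150·(-2.7) = -0.4050
  sulphur-dioxide contribution → 60.44 μm/a
  chloride contribution → 66.85 μm/a
  ⇒ r_corr(carbon steel) = 127.3 μm/a
Convert to mass loss: 127.3 μm/a × 7.85 g/cm³ = 999.2 g·m⁻²·a⁻¹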